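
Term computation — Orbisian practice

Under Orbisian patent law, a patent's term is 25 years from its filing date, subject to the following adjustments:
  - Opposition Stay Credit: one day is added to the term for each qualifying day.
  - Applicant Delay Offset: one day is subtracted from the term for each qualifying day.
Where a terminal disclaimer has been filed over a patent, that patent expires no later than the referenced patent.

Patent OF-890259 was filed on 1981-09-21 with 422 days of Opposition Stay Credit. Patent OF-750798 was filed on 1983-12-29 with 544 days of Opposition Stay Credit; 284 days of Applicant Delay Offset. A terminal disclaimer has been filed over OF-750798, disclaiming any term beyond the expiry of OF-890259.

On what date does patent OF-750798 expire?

Natural term of OF-750798:
  Base: filing + 25 years → 29 December 2008.
  Opposition Stay Credit: +544 days → 26 June 2010.
  Applicant Delay Offset: −284 days → 15 September 2009.
Expiry of referenced patent OF-890259:
  Base: filing + 25 years → 21 September 2006.
  Opposition Stay Credit: +422 days → 17 November 2007.
Terminal disclaimer: OF-750798 expires on the earlier of 15 September 2009 and 17 November 2007.

November 17, 2007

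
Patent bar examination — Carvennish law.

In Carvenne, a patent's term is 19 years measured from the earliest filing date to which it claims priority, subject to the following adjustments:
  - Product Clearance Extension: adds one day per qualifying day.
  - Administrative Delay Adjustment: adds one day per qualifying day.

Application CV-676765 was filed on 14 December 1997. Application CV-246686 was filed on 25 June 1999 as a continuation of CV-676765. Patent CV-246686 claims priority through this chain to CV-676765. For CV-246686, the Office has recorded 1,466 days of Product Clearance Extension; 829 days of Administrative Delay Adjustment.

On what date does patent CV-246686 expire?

Earliest priority filing: 14 December 1997.
Base term: 14 December 1997 + 19 years → 14 December 2016.
Product Clearance Extension: +1466 days → 19 December 2020.
Administrative Delay Adjustment: +829 days → 28 March 2023.

2023-03-28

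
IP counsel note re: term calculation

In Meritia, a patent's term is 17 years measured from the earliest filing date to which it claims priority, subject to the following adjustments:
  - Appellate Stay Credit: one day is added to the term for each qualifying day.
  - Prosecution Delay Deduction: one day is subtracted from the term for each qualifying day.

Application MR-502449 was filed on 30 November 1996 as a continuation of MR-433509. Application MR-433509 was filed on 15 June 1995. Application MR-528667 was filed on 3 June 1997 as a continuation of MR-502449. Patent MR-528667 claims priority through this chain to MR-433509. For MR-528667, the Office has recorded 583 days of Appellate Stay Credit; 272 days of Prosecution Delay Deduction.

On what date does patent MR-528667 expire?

Earliest priority filing: 15 June 1995.
Base term: 15 June 1995 + 17 years → 15 June 2012.
Appellate Stay Credit: +583 days → 19 January 2014.
Prosecution Delay Deduction: −272 days → 22 April 2013.

April 22, 2013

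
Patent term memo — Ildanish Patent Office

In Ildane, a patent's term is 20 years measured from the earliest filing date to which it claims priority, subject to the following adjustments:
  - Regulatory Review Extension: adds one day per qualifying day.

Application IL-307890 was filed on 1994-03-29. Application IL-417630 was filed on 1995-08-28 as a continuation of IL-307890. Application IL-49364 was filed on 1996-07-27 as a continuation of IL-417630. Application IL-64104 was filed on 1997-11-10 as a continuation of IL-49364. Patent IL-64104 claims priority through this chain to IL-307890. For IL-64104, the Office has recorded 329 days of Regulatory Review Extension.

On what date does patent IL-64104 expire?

February 21, 2015

Earliest priority filing: 29 March 1994.
Base term: 29 March 1994 + 20 years → 29 March 2014.
Regulatory Review Extension: +329 days → 21 February 2015.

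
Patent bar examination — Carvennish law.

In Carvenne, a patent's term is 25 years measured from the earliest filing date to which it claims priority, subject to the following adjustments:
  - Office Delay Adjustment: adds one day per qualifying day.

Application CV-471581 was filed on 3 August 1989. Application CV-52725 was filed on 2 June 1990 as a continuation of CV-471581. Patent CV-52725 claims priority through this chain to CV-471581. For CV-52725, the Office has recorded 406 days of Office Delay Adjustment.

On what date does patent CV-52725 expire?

Earliest priority filing: 3 August 1989.
Base term: 3 August 1989 + 25 years → 3 August 2014.
Office Delay Adjustment: +406 days → 13 September 2015.

September 13, 2015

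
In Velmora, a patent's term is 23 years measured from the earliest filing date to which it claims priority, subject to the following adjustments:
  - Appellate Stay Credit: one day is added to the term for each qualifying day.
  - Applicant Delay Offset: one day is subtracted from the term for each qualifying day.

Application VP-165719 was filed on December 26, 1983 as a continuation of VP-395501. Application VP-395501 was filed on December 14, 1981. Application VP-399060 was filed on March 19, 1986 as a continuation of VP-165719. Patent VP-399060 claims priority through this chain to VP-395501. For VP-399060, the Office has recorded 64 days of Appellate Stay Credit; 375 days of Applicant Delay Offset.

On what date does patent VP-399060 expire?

2004-02-07

Earliest priority filing: 14 December 1981.
Base term: 14 December 1981 + 23 years → 14 December 2004.
Appellate Stay Credit: +64 days → 16 February 2005.
Applicant Delay Offset: −375 days → 7 February 2004.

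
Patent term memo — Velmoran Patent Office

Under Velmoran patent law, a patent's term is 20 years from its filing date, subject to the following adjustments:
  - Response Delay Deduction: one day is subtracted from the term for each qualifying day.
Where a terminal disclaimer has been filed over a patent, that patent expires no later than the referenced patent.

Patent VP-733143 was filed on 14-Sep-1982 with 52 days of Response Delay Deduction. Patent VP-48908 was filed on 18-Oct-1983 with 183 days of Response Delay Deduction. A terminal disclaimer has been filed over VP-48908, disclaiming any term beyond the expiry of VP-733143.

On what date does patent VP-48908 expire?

Natural term of VP-48908:
  Base: filing + 20 years → 18 October 2003.
  Response Delay Deduction: −183 days → 18 April 2003.
Expiry of referenced patent VP-733143:
  Base: filing + 20 years → 14 September 2002.
  Response Delay Deduction: −52 days → 24 July 2002.
Terminal disclaimer: VP-48908 expires on the earlier of 18 April 2003 and 24 July 2002.

July 24, 2002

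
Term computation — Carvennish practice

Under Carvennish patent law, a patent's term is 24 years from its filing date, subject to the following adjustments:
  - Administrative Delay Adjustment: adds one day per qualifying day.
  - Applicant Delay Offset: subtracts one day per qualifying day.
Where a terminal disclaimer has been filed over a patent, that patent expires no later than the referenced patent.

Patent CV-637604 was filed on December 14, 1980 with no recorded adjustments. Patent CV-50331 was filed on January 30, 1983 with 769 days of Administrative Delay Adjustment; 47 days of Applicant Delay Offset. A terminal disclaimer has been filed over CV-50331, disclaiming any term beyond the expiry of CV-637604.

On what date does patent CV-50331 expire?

Natural term of CV-50331:
  Base: filing + 24 years → 30 January 2007.
  Administrative Delay Adjustment: +769 days → 9 March 2009.
  Applicant Delay Offset: −47 days → 21 January 2009.
Expiry of referenced patent CV-637604:
  Base: filing + 24 years → 14 December 2004.
Terminal disclaimer: CV-50331 expires on the earlier of 21 January 2009 and 14 December 2004.

2004-12-14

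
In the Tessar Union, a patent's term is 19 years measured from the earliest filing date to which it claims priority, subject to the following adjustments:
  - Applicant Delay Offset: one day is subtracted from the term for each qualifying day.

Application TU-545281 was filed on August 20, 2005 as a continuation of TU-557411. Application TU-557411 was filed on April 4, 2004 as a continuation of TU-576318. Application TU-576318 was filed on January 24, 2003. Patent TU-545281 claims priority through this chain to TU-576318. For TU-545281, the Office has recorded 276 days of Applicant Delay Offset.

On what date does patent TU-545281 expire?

Earliest priority filing: 24 January 2003.
Base term: 24 January 2003 + 19 years → 24 January 2022.
Applicant Delay Offset: −276 days → 23 April 2021.

2021-04-23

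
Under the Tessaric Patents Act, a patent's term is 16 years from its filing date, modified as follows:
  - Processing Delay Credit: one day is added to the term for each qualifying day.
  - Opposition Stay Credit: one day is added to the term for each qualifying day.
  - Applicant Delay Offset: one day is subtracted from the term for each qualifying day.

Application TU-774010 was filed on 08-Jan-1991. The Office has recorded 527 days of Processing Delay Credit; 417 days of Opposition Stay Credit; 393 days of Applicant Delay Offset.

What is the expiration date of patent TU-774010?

Base term: filing date + 16 years → 8 January 2007.
Processing Delay Credit: +527 days → 18 June 2008.
Opposition Stay Credit: +417 days → 9 August 2009.
Applicant Delay Offset: −393 days → 12 July 2008.

July 12, 2008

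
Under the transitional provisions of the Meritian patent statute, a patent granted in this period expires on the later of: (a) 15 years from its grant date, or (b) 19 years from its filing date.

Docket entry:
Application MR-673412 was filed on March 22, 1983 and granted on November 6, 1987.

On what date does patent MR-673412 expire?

2002-11-06

(a) grant + 15 years → 6 November 2002.
(b) filing + 19 years → 22 March 2002.
Later of the two: 6 November 2002.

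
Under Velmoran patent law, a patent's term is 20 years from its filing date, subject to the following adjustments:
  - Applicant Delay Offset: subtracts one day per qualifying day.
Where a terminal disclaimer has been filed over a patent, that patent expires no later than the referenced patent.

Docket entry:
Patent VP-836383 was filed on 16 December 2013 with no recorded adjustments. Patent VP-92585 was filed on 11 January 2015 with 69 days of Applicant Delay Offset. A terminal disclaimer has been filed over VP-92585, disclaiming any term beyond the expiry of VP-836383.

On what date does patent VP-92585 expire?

Natural term of VP-92585:
  Base: filing + 20 years → 11 January 2035.
  Applicant Delay Offset: −69 days → 3 November 2034.
Expiry of referenced patent VP-836383:
  Base: filing + 20 years → 16 December 2033.
Terminal disclaimer: VP-92585 expires on the earlier of 3 November 2034 and 16 December 2033.

2033-12-16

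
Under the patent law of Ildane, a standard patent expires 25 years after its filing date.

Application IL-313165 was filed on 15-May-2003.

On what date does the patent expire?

2028-05-15

Filing date + 25 years → 15 May 2028.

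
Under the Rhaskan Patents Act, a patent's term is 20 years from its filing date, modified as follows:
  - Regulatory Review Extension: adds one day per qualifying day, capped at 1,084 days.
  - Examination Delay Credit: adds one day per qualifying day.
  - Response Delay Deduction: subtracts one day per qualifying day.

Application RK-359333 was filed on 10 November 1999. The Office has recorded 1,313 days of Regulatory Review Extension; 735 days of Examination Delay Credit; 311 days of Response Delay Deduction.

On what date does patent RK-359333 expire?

Base term: filing date + 20 years → 10 November 2019.
Regulatory Review Extension: 1313 days claimed exceeds the 1084-day cap, so +1084 days → 29 October 2022.
Examination Delay Credit: +735 days → 2 November 2024.
Response Delay Deduction: −311 days → 27 December 2023.

December 27, 2023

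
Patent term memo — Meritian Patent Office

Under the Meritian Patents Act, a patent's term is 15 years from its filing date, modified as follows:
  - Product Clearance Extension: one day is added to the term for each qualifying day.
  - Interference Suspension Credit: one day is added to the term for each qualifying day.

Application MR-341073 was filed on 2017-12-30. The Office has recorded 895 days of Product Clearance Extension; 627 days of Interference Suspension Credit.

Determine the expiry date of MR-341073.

Base term: filing date + 15 years → 30 December 2032.
Product Clearance Extension: +895 days → 13 June 2035.
Interference Suspension Credit: +627 days → 1 March 2037.

March 1, 2037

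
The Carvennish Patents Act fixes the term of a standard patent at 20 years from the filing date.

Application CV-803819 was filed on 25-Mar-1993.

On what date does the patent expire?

Filing date + 20 years → 25 March 2013.

March 25, 2013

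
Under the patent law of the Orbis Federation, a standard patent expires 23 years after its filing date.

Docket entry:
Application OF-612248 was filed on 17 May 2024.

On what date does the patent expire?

May 17, 2047

Filing date + 23 years → 17 May 2047.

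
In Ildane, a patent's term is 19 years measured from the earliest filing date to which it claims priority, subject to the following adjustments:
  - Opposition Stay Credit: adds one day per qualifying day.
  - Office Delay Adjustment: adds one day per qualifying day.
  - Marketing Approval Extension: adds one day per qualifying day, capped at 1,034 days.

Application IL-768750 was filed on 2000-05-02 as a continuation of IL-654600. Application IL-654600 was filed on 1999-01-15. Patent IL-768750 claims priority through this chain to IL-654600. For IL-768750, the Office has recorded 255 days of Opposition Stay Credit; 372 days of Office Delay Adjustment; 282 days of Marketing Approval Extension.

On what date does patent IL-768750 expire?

2020-07-12

Earliest priority filing: 15 January 1999.
Base term: 15 January 1999 + 19 years → 15 January 2018.
Opposition Stay Credit: +255 days → 27 September 2018.
Office Delay Adjustment: +372 days → 4 October 2019.
Marketing Approval Extension: 282 days (within the 1034-day cap) → +282 days → 12 July 2020.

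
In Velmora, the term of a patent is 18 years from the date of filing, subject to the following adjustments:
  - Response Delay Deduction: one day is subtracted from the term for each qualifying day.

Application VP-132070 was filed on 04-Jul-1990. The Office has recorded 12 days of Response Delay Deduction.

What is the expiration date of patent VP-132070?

2008-06-22

Base term: filing date + 18 years → 4 July 2008.
Response Delay Deduction: −12 days → 22 June 2008.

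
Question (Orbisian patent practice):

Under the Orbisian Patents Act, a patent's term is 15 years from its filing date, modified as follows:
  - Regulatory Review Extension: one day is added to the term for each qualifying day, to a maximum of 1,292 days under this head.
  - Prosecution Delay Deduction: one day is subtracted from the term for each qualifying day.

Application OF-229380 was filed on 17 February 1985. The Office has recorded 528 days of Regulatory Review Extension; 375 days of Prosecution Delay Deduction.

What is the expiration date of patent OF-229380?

2000-07-19

Base term: filing date + 15 years → 17 February 2000.
Regulatory Review Extension: 528 days (within the 1292-day cap) → +528 days → 29 July 2001.
Prosecution Delay Deduction: −375 days → 19 July 2000.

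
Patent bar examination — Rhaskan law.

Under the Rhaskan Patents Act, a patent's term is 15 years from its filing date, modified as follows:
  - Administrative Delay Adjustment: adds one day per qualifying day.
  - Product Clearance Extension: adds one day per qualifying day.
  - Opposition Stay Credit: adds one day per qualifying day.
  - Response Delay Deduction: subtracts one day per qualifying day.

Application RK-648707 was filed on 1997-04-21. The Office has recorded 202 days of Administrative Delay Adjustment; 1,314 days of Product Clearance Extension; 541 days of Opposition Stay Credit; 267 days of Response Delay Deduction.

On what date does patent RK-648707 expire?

Base term: filing date + 15 years → 21 April 2012.
Administrative Delay Adjustment: +202 days → 9 November 2012.
Product Clearance Extension: +1314 days → 15 June 2016.
Opposition Stay Credit: +541 days → 8 December 2017.
Response Delay Deduction: −267 days → 16 March 2017.

2017-03-16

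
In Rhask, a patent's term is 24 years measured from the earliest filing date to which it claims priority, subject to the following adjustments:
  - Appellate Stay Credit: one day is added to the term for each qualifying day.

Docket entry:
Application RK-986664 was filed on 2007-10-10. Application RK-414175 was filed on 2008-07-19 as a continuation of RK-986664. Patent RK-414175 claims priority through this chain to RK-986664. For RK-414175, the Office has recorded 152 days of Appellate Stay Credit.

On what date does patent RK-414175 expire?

2032-03-10

Earliest priority filing: 10 October 2007.
Base term: 10 October 2007 + 24 years → 10 October 2031.
Appellate Stay Credit: +152 days → 10 March 2032.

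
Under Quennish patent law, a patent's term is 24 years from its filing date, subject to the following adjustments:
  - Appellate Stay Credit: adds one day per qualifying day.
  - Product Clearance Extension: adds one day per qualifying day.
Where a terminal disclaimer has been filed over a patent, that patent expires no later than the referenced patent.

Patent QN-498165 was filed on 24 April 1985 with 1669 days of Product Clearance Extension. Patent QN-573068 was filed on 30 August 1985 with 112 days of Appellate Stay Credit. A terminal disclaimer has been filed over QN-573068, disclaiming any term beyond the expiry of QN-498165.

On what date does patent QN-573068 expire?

Natural term of QN-573068:
  Base: filing + 24 years → 30 August 2009.
  Appellate Stay Credit: +112 days → 20 December 2009.
Expiry of referenced patent QN-498165:
  Base: filing + 24 years → 24 April 2009.
  Product Clearance Extension: +1669 days → 18 November 2013.
Terminal disclaimer: QN-573068 expires on the earlier of 20 December 2009 and 18 November 2013.

December 20, 2009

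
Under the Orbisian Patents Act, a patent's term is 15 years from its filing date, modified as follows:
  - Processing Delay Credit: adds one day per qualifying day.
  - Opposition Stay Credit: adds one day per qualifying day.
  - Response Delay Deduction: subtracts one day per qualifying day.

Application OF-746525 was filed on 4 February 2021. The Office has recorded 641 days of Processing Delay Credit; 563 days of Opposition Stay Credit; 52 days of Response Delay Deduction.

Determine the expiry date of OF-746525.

April 1, 2039

Base term: filing date + 15 years → 4 February 2036.
Processing Delay Credit: +641 days → 6 November 2037.
Opposition Stay Credit: +563 days → 23 May 2039.
Response Delay Deduction: −52 days → 1 April 2039.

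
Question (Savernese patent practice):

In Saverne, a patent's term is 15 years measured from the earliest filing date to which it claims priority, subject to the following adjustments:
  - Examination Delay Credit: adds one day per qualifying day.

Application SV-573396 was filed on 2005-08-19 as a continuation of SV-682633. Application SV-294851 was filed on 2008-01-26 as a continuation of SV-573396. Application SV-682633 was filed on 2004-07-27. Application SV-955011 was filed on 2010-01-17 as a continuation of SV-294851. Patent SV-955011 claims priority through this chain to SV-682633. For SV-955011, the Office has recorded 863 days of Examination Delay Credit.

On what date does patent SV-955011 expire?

Earliest priority filing: 27 July 2004.
Base term: 27 July 2004 + 15 years → 27 July 2019.
Examination Delay Credit: +863 days → 6 December 2021.

2021-12-06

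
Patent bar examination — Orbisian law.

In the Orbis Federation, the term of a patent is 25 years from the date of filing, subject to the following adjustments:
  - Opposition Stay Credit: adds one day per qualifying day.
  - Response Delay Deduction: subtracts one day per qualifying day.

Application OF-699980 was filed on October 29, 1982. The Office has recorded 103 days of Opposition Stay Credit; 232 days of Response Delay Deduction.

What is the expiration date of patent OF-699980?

Base term: filing date + 25 years → 29 October 2007.
Opposition Stay Credit: +103 days → 9 February 2008.
Response Delay Deduction: −232 days → 22 June 2007.

2007-06-22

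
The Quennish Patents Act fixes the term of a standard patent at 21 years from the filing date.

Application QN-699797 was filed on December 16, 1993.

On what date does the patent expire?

Filing date + 21 years → 16 December 2014.

2014-12-16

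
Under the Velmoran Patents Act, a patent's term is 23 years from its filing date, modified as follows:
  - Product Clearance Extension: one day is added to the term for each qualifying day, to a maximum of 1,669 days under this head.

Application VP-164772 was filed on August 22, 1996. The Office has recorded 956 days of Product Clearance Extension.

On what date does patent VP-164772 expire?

April 4, 2022

Base term: filing date + 23 years → 22 August 2019.
Product Clearance Extension: 956 days (within the 1669-day cap) → +956 days → 4 April 2022.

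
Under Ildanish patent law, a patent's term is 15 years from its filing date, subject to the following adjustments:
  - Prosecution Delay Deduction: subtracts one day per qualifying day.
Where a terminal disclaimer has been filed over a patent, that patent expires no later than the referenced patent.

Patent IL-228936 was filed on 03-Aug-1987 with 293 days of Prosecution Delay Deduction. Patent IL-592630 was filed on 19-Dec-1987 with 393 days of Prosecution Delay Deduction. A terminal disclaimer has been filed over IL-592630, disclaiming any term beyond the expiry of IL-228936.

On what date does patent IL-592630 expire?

October 14, 2001

Natural term of IL-592630:
  Base: filing + 15 years → 19 December 2002.
  Prosecution Delay Deduction: −393 days → 21 November 2001.
Expiry of referenced patent IL-228936:
  Base: filing + 15 years → 3 August 2002.
  Prosecution Delay Deduction: −293 days → 14 October 2001.
Terminal disclaimer: IL-592630 expires on the earlier of 21 November 2001 and 14 October 2001.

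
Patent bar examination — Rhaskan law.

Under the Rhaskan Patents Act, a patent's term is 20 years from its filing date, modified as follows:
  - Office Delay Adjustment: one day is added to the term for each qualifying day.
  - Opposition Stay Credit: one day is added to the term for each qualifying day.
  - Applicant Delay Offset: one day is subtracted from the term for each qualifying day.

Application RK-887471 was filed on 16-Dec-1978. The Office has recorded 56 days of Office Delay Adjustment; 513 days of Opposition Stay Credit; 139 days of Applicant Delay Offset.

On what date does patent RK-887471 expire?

2000-02-19

Base term: filing date + 20 years → 16 December 1998.
Office Delay Adjustment: +56 days → 10 February 1999.
Opposition Stay Credit: +513 days → 7 July 2000.
Applicant Delay Offset: −139 days → 19 February 2000.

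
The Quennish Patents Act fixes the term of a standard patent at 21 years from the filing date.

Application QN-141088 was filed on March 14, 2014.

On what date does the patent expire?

2035-03-14

Filing date + 21 years → 14 March 2035.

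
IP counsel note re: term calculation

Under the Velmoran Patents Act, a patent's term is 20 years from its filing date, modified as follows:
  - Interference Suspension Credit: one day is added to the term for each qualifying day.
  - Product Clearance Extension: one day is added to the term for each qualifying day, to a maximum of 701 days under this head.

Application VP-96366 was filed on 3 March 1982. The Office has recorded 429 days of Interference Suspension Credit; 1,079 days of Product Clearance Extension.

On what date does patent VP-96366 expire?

2005-04-06

Base term: filing date + 20 years → 3 March 2002.
Interference Suspension Credit: +429 days → 6 May 2003.
Product Clearance Extension: 1079 days claimed exceeds the 701-day cap, so +701 days → 6 April 2005.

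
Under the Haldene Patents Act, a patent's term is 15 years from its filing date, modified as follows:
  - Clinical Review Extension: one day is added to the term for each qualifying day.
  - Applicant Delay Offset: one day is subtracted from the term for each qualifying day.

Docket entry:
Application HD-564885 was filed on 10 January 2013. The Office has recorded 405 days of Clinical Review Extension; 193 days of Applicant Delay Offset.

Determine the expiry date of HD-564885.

2028-08-09

Base term: filing date + 15 years → 10 January 2028.
Clinical Review Extension: +405 days → 18 February 2029.
Applicant Delay Offset: −193 days → 9 August 2028.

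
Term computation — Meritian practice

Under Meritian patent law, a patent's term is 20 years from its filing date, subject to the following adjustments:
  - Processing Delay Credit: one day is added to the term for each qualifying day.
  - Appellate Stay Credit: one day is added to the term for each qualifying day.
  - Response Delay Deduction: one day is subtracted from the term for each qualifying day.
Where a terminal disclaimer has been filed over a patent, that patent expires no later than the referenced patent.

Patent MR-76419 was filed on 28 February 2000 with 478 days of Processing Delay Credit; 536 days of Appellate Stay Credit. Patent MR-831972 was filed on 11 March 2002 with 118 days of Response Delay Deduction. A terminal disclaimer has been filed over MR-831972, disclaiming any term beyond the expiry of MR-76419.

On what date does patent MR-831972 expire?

November 13, 2021

Natural term of MR-831972:
  Base: filing + 20 years → 11 March 2022.
  Response Delay Deduction: −118 days → 13 November 2021.
Expiry of referenced patent MR-76419:
  Base: filing + 20 years → 28 February 2020.
  Processing Delay Credit: +478 days → 20 June 2021.
  Appellate Stay Credit: +536 days → 8 December 2022.
Terminal disclaimer: MR-831972 expires on the earlier of 13 November 2021 and 8 December 2022.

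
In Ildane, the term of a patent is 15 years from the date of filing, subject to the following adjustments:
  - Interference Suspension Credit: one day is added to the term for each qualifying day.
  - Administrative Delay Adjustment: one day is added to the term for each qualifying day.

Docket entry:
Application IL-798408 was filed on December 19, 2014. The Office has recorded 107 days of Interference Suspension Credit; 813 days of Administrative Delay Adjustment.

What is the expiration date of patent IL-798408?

Base term: filing date + 15 years → 19 December 2029.
Interference Suspension Credit: +107 days → 5 April 2030.
Administrative Delay Adjustment: +813 days → 26 June 2032.

2032-06-26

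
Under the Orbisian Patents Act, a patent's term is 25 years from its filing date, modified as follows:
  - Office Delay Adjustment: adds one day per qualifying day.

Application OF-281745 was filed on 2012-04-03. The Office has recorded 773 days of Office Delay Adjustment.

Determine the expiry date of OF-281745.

Base term: filing date + 25 years → 3 April 2037.
Office Delay Adjustment: +773 days → 16 May 2039.

2039-05-16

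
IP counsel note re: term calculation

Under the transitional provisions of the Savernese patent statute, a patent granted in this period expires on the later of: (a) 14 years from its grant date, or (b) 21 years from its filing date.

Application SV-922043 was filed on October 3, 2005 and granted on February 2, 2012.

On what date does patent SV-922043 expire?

(a) grant + 14 years → 2 February 2026.
(b) filing + 21 years → 3 October 2026.
Later of the two: 3 October 2026.

October 3, 2026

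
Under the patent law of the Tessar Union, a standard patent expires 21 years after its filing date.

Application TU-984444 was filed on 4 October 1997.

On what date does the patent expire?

2018-10-04

Filing date + 21 years → 4 October 2018.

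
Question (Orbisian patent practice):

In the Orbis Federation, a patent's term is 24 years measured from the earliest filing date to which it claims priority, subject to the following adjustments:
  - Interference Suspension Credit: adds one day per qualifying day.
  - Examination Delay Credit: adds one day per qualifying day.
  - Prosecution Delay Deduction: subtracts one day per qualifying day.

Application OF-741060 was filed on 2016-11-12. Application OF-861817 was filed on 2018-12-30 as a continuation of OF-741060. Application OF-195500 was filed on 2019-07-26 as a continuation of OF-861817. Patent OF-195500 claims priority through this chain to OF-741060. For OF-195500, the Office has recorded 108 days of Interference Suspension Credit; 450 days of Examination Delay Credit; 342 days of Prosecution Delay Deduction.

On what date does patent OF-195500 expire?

2041-06-16

Earliest priority filing: 12 November 2016.
Base term: 12 November 2016 + 24 years → 12 November 2040.
Interference Suspension Credit: +108 days → 28 February 2041.
Examination Delay Credit: +450 days → 24 May 2042.
Prosecution Delay Deduction: −342 days → 16 June 2041.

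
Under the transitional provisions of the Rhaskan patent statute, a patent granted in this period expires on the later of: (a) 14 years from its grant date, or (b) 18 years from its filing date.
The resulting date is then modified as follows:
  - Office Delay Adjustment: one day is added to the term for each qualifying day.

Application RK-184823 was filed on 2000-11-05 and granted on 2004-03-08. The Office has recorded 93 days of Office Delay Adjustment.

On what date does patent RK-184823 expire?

(a) grant + 14 years → 8 March 2018.
(b) filing + 18 years → 5 November 2018.
Later of the two: 5 November 2018.
Office Delay Adjustment: +93 days → 6 February 2019.

2019-02-06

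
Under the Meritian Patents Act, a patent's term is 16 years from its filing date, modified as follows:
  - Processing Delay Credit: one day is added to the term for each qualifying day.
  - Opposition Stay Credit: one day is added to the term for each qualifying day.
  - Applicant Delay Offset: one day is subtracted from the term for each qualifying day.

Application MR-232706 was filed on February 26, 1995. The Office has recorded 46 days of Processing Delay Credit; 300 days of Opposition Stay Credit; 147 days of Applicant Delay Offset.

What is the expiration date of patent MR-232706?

September 13, 2011

Base term: filing date + 16 years → 26 February 2011.
Processing Delay Credit: +46 days → 13 April 2011.
Opposition Stay Credit: +300 days → 7 February 2012.
Applicant Delay Offset: −147 days → 13 September 2011.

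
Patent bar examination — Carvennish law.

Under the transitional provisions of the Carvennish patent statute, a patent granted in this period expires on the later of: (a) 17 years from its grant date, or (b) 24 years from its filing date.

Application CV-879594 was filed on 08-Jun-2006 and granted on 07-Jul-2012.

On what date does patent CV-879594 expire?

June 8, 2030

(a) grant + 17 years → 7 July 2029.
(b) filing + 24 years → 8 June 2030.
Later of the two: 8 June 2030.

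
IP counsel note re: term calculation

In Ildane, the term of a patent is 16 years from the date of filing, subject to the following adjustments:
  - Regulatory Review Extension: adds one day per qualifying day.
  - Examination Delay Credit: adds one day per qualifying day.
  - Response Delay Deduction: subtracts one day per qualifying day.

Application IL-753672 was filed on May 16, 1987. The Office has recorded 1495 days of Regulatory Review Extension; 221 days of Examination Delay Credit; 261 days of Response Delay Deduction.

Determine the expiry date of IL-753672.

2007-05-10

Base term: filing date + 16 years → 16 May 2003.
Regulatory Review Extension: +1495 days → 19 June 2007.
Examination Delay Credit: +221 days → 26 January 2008.
Response Delay Deduction: −261 days → 10 May 2007.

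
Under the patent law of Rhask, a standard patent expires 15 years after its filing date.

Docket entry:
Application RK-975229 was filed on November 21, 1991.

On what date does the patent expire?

2006-11-21

Filing date + 15 years → 21 November 2006.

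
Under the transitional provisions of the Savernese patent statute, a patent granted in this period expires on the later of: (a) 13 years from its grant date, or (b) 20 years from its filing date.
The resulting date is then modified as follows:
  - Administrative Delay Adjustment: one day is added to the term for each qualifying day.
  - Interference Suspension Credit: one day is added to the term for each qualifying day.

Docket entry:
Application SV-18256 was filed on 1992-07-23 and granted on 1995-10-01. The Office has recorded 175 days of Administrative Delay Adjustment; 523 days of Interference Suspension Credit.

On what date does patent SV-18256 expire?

(a) grant + 13 years → 1 October 2008.
(b) filing + 20 years → 23 July 2012.
Later of the two: 23 July 2012.
Administrative Delay Adjustment: +175 days → 14 January 2013.
Interference Suspension Credit: +523 days → 21 June 2014.

June 21, 2014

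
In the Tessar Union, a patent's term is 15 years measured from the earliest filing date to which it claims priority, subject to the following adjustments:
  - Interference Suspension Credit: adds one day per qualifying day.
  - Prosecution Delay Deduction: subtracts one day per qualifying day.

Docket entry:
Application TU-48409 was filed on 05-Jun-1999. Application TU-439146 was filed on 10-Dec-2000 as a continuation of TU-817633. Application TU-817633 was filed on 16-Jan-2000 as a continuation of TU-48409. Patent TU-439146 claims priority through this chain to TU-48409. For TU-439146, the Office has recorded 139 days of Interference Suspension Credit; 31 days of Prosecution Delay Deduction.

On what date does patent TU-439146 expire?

2014-09-21

Earliest priority filing: 5 June 1999.
Base term: 5 June 1999 + 15 years → 5 June 2014.
Interference Suspension Credit: +139 days → 22 October 2014.
Prosecution Delay Deduction: −31 days → 21 September 2014.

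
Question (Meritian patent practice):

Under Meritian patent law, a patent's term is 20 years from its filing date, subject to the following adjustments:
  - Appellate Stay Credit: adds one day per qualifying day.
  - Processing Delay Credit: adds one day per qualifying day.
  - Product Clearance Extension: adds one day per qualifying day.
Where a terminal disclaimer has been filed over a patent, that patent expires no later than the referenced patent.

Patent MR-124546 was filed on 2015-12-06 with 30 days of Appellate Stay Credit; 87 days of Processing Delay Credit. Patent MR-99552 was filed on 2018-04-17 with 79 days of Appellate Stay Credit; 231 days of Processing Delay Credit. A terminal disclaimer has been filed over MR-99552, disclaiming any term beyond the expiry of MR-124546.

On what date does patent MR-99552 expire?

Natural term of MR-99552:
  Base: filing + 20 years → 17 April 2038.
  Appellate Stay Credit: +79 days → 5 July 2038.
  Processing Delay Credit: +231 days → 21 February 2039.
Expiry of referenced patent MR-124546:
  Base: filing + 20 years → 6 December 2035.
  Appellate Stay Credit: +30 days → 5 January 2036.
  Processing Delay Credit: +87 days → 1 April 2036.
Terminal disclaimer: MR-99552 expires on the earlier of 21 February 2039 and 1 April 2036.

2036-04-01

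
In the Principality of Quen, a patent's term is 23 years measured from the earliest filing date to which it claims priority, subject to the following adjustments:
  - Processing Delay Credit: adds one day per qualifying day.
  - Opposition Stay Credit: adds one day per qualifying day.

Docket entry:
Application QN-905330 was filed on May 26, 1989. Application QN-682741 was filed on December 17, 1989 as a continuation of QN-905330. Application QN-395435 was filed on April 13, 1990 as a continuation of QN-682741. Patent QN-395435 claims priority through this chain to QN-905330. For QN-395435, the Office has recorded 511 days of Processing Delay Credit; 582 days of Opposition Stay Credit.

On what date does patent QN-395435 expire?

May 24, 2015

Earliest priority filing: 26 May 1989.
Base term: 26 May 1989 + 23 years → 26 May 2012.
Processing Delay Credit: +511 days → 19 October 2013.
Opposition Stay Credit: +582 days → 24 May 2015.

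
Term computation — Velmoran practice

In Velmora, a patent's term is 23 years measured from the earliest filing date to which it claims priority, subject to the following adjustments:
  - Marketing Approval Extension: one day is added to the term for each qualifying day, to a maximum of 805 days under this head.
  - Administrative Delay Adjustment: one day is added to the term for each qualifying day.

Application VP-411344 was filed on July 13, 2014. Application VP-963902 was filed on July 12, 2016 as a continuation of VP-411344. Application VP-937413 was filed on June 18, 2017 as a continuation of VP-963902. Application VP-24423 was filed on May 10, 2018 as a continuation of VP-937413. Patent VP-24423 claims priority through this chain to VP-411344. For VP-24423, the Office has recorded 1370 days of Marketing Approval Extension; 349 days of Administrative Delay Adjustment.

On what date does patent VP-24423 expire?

Earliest priority filing: 13 July 2014.
Base term: 13 July 2014 + 23 years → 13 July 2037.
Marketing Approval Extension: 1370 days claimed exceeds the 805-day cap, so +805 days → 26 September 2039.
Administrative Delay Adjustment: +349 days → 9 September 2040.

2040-09-09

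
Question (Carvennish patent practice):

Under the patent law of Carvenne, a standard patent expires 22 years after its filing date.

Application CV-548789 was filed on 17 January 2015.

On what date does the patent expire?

Filing date + 22 years → 17 January 2037.

2037-01-17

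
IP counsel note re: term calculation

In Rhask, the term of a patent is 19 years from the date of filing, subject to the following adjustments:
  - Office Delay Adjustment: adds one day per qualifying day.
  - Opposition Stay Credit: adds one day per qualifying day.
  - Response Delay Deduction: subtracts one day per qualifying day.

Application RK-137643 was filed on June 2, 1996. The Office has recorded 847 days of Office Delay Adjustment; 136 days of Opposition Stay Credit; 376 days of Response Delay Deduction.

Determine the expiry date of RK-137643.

January 29, 2017

Base term: filing date + 19 years → 2 June 2015.
Office Delay Adjustment: +847 days → 26 September 2017.
Opposition Stay Credit: +136 days → 9 February 2018.
Response Delay Deduction: −376 days → 29 January 2017.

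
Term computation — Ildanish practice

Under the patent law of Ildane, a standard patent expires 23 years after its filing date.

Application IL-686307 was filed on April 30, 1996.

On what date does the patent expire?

2019-04-30

Filing date + 23 years → 30 April 2019.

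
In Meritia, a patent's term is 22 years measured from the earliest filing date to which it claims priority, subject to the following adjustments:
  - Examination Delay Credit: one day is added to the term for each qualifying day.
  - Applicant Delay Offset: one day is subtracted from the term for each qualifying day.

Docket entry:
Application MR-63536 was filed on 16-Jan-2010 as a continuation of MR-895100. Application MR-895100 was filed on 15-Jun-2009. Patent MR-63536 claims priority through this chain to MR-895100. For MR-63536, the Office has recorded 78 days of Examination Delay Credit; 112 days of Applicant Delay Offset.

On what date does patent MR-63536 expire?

May 12, 2031

Earliest priority filing: 15 June 2009.
Base term: 15 June 2009 + 22 years → 15 June 2031.
Examination Delay Credit: +78 days → 1 September 2031.
Applicant Delay Offset: −112 days → 12 May 2031.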